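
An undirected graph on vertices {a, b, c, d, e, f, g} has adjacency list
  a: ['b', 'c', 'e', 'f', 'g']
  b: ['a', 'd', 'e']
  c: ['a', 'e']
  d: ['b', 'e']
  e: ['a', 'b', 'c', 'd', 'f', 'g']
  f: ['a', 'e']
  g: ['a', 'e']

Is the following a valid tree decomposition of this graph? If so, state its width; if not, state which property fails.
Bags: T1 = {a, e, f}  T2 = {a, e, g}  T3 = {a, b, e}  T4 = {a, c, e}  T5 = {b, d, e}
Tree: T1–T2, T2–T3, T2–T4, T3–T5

Every vertex of G appears in some bag (union = {a, b, c, d, e, f, g}); every edge is covered by a bag; and for each vertex v the set of bags containing v is connected in the bag tree. The decomposition is therefore valid. The largest bag has 3 vertices, so the width is 2.

Yes; width 2.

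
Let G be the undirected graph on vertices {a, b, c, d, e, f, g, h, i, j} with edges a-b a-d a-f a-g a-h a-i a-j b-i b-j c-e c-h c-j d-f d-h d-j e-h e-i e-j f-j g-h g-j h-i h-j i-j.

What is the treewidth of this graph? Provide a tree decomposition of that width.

Treewidth 3.
One such decomposition:
Bags: B1 = {a, d, f, j}  B2 = {a, d, h, j}  B3 = {a, h, i, j}  B4 = {e, h, i, j}  B5 = {a, b, i, j}  B6 = {c, e, h, j}  B7 = {a, g, h, j}
Tree: B1–B2, B2–B3, B3–B4, B3–B5, B4–B6, B2–B7

The largest bag has 4 vertices, giving width 3; this decomposition certifies tw(G) ≤ 3. Conversely, {c, e, h, j} is a clique of size 4, and the vertices of any clique must share a bag in every tree decomposition; so some bag has ≥ 4 vertices and tw(G) ≥ 3. Therefore the treewidth is 3.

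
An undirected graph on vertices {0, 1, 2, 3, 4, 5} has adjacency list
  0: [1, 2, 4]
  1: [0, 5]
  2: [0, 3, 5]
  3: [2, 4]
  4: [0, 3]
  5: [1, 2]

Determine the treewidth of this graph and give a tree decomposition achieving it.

Treewidth 2.
Bags: B1 = {0, 1, 5}  B2 = {0, 2, 5}  B3 = {0, 2, 4}  B4 = {2, 3, 4}
Tree: B1–B2, B2–B3, B3–B4

The largest bag has 3 vertices, giving width 2; this decomposition certifies tw(G) ≤ 2. Since 1–5–2–0–1 is a cycle in G, G is not acyclic. Forests are exactly the graphs of treewidth ≤ 1, so tw(G) ≥ 2. The upper and lower bounds meet at 2, so that is the treewidth.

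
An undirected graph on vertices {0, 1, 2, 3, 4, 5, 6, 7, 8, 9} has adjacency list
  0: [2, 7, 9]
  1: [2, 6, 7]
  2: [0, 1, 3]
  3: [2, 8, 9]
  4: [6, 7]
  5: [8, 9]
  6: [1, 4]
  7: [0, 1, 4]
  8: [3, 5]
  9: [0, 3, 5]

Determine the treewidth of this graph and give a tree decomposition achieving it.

Treewidth 2.
One such decomposition:
Bags: B1 = {4, 6, 7}  B2 = {1, 6, 7}  B3 = {0, 1, 7}  B4 = {0, 1, 2}  B5 = {0, 2, 9}  B6 = {2, 3, 9}  B7 = {3, 5, 9}  B8 = {3, 5, 8}
Tree: B1–B2, B2–B3, B3–B4, B4–B5, B5–B6, B6–B7, B7–B8

Every bag has size at most 3, so the width is 3 − 1 = 2 and tw(G) ≤ 2. The edges 4–6–1–7–4 form a cycle, so G is not a tree and its treewidth is at least 2. Hence tw(G) = 2 exactly.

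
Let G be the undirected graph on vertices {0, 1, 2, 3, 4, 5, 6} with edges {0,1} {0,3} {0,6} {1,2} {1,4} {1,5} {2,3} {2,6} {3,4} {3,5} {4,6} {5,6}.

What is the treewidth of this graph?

A width-3 tree decomposition is:
Bags: B1 = {1, 2, 3, 6}  B2 = {0, 1, 3, 6}  B3 = {1, 3, 4, 6}  B4 = {1, 3, 5, 6}
Tree: B1–B2, B2–B3, B3–B4
Each bag holds 4 vertices, so the decomposition has width 3, which upper-bounds the treewidth. For the lower bound: the 4 vertex sets {1,2}, {0,3}, {6}, {4} are disjoint, each induces a connected subgraph, and every pair is joined by at least one edge of G. Contracting each set to a single vertex therefore yields K_{4} as a minor, and since treewidth is minor-monotone, tw(G) ≥ tw(K_{4}) = 3. Hence tw(G) = 3 exactly.

3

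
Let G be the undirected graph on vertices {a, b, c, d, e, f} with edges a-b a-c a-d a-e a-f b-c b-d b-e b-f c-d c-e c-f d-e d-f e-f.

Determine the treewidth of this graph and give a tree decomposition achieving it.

Treewidth 5.
Bags: B1 = {a, b, c, d, e, f}
Tree: (single bag)

A single bag containing all 6 vertices is trivially a valid decomposition of width 5. For the lower bound, the 6 vertices {a, b, c, d, e, f} are pairwise adjacent, and any tree decomposition puts a clique entirely inside one bag — forcing width ≥ 5. Hence tw(G) = 5 exactly.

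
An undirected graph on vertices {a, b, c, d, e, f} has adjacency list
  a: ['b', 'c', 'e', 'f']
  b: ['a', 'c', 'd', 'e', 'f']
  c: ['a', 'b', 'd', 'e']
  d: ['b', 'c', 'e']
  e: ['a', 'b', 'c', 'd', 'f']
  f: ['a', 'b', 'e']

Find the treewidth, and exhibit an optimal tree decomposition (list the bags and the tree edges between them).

Every bag has size at most 4, so the width is 4 − 1 = 3 and tw(G) ≤ 3. For the lower bound, the 4 vertices {b, c, d, e} are pairwise adjacent, and any tree decomposition puts a clique entirely inside one bag — forcing width ≥ 3. The upper and lower bounds meet at 3, so that is the treewidth.

Treewidth 3.
One such decomposition:
Bags: B1 = {a, b, c, e}  B2 = {b, c, d, e}  B3 = {a, b, e, f}
Tree: B1–B2, B1–B3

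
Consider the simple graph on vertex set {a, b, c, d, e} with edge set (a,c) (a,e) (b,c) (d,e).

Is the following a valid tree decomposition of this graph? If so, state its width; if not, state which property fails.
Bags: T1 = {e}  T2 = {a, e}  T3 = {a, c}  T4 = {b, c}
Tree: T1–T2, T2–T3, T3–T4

No — vertex d appears in no bag.

A tree decomposition must satisfy three properties: every vertex lies in some bag; for every edge, both endpoints lie together in some bag; and for every vertex, the bags containing it form a connected subtree. Here vertex d appears in no bag, so the decomposition is invalid.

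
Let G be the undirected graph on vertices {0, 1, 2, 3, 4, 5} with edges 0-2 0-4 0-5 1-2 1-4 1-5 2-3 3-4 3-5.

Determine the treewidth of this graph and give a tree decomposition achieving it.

Every bag has size at most 4, so the width is 4 − 1 = 3 and tw(G) ≤ 3. For the lower bound: the 4 vertex sets {0,2}, {1,5}, {3}, {4} are disjoint, each induces a connected subgraph, and every pair is joined by at least one edge of G. Contracting each set to a single vertex therefore yields K_{4} as a minor, and since treewidth is minor-monotone, tw(G) ≥ tw(K_{4}) = 3. The upper and lower bounds meet at 3, so that is the treewidth.

Treewidth 3.
One such decomposition:
Bags: B1 = {0, 1, 2, 3}  B2 = {0, 1, 3, 5}  B3 = {0, 1, 3, 4}
Tree: B1–B2, B2–B3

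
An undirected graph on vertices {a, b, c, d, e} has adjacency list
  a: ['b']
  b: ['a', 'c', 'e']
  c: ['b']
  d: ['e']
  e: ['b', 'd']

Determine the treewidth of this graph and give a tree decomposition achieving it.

Every bag has size at most 2, so the width is 2 − 1 = 1 and tw(G) ≤ 1. Since G has at least one edge (e.g. b–e), it is not an edgeless graph, so tw(G) ≥ 1. Combining the bounds, tw(G) = 1.

Treewidth 1.
One optimal decomposition is:
Bags: B1 = {b, e}  B2 = {b, c}  B3 = {a, b}  B4 = {d, e}
Tree: B1–B2, B2–B3, B1–B4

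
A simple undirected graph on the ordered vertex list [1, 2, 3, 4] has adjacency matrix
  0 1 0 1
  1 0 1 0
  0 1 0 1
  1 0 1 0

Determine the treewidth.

2

A width-2 tree decomposition is:
Bags: B1 = {2, 3, 4}  B2 = {1, 2, 4}
Tree: B1–B2
Each bag holds 3 vertices, so the decomposition has width 2, which upper-bounds the treewidth. Since 2–3–4–1–2 is a cycle in G, G is not acyclic. Forests are exactly the graphs of treewidth ≤ 1, so tw(G) ≥ 2. The upper and lower bounds meet at 2, so that is the treewidth.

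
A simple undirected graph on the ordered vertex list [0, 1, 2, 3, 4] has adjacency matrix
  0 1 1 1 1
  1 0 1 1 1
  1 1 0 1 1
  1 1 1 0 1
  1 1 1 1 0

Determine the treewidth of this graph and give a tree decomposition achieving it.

A single bag containing all 5 vertices is trivially a valid decomposition of width 4. On the other hand G contains the 5-clique {0, 1, 2, 3, 4}. A clique must lie in a single bag of any decomposition, so no decomposition can have width below 4. Combining the bounds, tw(G) = 4.

Treewidth 4.
One such decomposition:
Bags: B1 = {0, 1, 2, 3, 4}
Tree: (single bag)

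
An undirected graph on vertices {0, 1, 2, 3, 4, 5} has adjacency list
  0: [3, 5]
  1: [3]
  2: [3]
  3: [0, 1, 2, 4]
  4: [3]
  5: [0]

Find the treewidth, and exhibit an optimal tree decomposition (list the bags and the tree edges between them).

Treewidth 1.
One optimal decomposition is:
Bags: B1 = {1, 3}  B2 = {2, 3}  B3 = {0, 3}  B4 = {3, 4}  B5 = {0, 5}
Tree: B1–B2, B1–B3, B3–B4, B3–B5

The largest bag has 2 vertices, giving width 1; this decomposition certifies tw(G) ≤ 1. Since G has at least one edge (e.g. 3–1), it is not an edgeless graph, so tw(G) ≥ 1. Hence tw(G) = 1 exactly.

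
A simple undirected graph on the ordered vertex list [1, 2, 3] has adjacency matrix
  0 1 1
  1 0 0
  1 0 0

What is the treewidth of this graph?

1

A width-1 tree decomposition is:
Bags: B1 = {1, 3}  B2 = {1, 2}
Tree: B1–B2
Each bag holds 2 vertices, so the decomposition has width 1, which upper-bounds the treewidth. Any graph with an edge has treewidth ≥ 1, and G has the edge 3–1. The upper and lower bounds meet at 1, so that is the treewidth.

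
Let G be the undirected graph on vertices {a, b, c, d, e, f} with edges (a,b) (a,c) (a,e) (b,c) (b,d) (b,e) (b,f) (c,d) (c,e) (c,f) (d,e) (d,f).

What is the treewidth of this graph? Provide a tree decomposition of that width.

Each bag holds 4 vertices, so the decomposition has width 3, which upper-bounds the treewidth. On the other hand G contains the 4-clique {b, c, d, e}. A clique must lie in a single bag of any decomposition, so no decomposition can have width below 3. Hence tw(G) = 3 exactly.

Treewidth 3.
One optimal decomposition is:
Bags: B1 = {a, b, c, e}  B2 = {b, c, d, e}  B3 = {b, c, d, f}
Tree: B1–B2, B2–B3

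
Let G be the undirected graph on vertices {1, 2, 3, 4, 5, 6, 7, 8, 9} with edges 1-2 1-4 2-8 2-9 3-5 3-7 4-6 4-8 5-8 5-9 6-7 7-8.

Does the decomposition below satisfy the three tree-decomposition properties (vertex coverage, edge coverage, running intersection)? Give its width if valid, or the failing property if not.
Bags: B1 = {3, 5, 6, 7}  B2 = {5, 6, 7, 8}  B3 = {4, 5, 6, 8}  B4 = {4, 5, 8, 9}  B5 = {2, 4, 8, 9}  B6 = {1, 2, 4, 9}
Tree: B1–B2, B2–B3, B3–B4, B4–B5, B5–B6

Yes; width 3.

Vertex coverage: the bags together contain {1, 2, 3, 4, 5, 6, 7, 8, 9}, the full vertex set. Edge coverage: each edge of G has both endpoints in at least one bag. Running intersection: for every vertex, the bags containing it form a connected subtree. All three properties hold, so this is a valid tree decomposition of width max|bag| − 1 = 3, and hence tw(G) ≤ 3.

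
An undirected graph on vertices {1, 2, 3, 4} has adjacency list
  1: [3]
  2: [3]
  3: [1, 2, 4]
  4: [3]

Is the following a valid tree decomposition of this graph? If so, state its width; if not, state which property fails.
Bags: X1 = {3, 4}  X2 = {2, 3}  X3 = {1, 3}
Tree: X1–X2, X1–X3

Yes; width 1.

Every vertex of G appears in some bag (union = {1, 2, 3, 4}); every edge is covered by a bag; and for each vertex v the set of bags containing v is connected in the bag tree. The decomposition is therefore valid. The largest bag has 2 vertices, so the width is 1.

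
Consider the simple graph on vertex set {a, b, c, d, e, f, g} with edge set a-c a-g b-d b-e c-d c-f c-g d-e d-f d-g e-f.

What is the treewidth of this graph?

2

A width-2 tree decomposition is:
Bags: B1 = {c, d, g}  B2 = {a, c, g}  B3 = {c, d, f}  B4 = {d, e, f}  B5 = {b, d, e}
Tree: B1–B2, B1–B3, B3–B4, B4–B5
Each bag holds 3 vertices, so the decomposition has width 2, which upper-bounds the treewidth. For the lower bound, the 3 vertices {c, d, g} are pairwise adjacent, and any tree decomposition puts a clique entirely inside one bag — forcing width ≥ 2. The upper and lower bounds meet at 2, so that is the treewidth.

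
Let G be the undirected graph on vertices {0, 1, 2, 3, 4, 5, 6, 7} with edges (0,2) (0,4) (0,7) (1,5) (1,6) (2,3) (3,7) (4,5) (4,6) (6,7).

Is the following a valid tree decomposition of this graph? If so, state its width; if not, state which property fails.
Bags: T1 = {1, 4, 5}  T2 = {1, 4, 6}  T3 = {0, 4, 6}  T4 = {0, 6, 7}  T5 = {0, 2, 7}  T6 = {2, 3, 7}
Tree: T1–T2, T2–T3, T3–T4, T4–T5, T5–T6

Yes; width 2.

Checking the three conditions: (i) the bags cover all of {0, 1, 2, 3, 4, 5, 6, 7}; (ii) for each edge, some bag contains both endpoints; (iii) the bags containing any fixed vertex form a subtree. All hold, so the decomposition is valid with width 3 − 1 = 2.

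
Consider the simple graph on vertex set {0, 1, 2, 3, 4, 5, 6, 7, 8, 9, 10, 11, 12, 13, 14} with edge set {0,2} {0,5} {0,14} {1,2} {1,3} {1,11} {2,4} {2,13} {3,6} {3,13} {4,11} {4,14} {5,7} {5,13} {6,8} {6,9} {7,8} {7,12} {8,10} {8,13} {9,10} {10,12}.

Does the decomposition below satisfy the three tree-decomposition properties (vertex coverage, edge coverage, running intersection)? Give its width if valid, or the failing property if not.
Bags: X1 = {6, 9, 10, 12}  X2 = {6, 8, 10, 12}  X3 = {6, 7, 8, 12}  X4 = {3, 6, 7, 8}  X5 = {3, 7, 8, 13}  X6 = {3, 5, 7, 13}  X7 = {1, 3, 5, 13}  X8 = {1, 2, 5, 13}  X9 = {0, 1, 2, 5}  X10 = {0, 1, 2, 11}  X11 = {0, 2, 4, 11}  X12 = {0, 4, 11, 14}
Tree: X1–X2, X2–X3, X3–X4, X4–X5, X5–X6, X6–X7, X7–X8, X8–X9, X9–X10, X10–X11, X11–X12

Yes; width 3.

Checking the three conditions: (i) the bags cover all of {0, 1, 2, 3, 4, 5, 6, 7, 8, 9, 10, 11, 12, 13, 14}; (ii) for each edge, some bag contains both endpoints; (iii) the bags containing any fixed vertex form a subtree. All hold, so the decomposition is valid with width 4 − 1 = 3.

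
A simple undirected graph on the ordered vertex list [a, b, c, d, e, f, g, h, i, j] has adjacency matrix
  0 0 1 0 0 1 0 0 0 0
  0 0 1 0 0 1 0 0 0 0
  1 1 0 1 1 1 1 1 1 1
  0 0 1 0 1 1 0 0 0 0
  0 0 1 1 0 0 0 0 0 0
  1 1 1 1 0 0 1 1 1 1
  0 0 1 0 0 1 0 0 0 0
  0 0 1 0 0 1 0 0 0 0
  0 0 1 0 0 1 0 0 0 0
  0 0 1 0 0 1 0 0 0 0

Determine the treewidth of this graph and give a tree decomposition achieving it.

Each bag holds 3 vertices, so the decomposition has width 2, which upper-bounds the treewidth. Conversely, {c, d, e} is a clique of size 3, and the vertices of any clique must share a bag in every tree decomposition; so some bag has ≥ 3 vertices and tw(G) ≥ 2. The upper and lower bounds meet at 2, so that is the treewidth.

Treewidth 2.
Bags: B1 = {b, c, f}  B2 = {c, f, j}  B3 = {c, d, f}  B4 = {c, f, g}  B5 = {c, f, h}  B6 = {c, f, i}  B7 = {c, d, e}  B8 = {a, c, f}
Tree: B1–B2, B1–B3, B1–B4, B1–B5, B1–B6, B3–B7, B1–B8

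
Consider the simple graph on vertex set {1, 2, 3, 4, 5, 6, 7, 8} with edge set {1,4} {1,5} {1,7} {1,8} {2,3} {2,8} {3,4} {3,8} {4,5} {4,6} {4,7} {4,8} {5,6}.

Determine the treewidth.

A width-2 tree decomposition is:
Bags: B1 = {1, 4, 8}  B2 = {3, 4, 8}  B3 = {2, 3, 8}  B4 = {1, 4, 7}  B5 = {1, 4, 5}  B6 = {4, 5, 6}
Tree: B1–B2, B2–B3, B1–B4, B1–B5, B5–B6
The largest bag has 3 vertices, giving width 2; this decomposition certifies tw(G) ≤ 2. On the other hand G contains the 3-clique {2, 3, 8}. A clique must lie in a single bag of any decomposition, so no decomposition can have width below 2. Combining the bounds, tw(G) = 2.

2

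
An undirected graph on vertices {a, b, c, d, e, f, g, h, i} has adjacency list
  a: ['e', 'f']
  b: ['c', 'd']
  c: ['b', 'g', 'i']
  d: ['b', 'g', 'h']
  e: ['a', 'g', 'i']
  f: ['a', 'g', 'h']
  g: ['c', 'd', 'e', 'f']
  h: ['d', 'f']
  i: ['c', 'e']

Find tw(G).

3

A width-3 tree decomposition is:
Bags: B1 = {a, d, f, h}  B2 = {a, d, f, g}  B3 = {a, d, e, g}  B4 = {b, d, e, g}  B5 = {b, c, e, g}  B6 = {b, c, e, i}
Tree: B1–B2, B2–B3, B3–B4, B4–B5, B5–B6
The largest bag has 4 vertices, giving width 3; this decomposition certifies tw(G) ≤ 3. For the lower bound: the 4 vertex sets {a,f,h}, {d}, {g}, {b,c,e,i} are disjoint, each induces a connected subgraph, and every pair is joined by at least one edge of G. Contracting each set to a single vertex therefore yields K_{4} as a minor, and since treewidth is minor-monotone, tw(G) ≥ tw(K_{4}) = 3. Combining the bounds, tw(G) = 3.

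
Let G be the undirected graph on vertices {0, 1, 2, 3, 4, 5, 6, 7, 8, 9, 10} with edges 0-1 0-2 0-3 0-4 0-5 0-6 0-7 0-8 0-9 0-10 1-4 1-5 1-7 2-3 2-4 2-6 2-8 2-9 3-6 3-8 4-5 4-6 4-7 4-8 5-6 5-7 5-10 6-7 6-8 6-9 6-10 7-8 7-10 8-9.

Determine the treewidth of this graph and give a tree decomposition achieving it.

Each bag holds 5 vertices, so the decomposition has width 4, which upper-bounds the treewidth. On the other hand G contains the 5-clique {0, 1, 4, 5, 7}. A clique must lie in a single bag of any decomposition, so no decomposition can have width below 4. Therefore the treewidth is 4.

Treewidth 4.
One such decomposition:
Bags: B1 = {0, 2, 4, 6, 8}  B2 = {0, 4, 6, 7, 8}  B3 = {0, 4, 5, 6, 7}  B4 = {0, 1, 4, 5, 7}  B5 = {0, 2, 6, 8, 9}  B6 = {0, 5, 6, 7, 10}  B7 = {0, 2, 3, 6, 8}
Tree: B1–B2, B2–B3, B3–B4, B1–B5, B3–B6, B1–B7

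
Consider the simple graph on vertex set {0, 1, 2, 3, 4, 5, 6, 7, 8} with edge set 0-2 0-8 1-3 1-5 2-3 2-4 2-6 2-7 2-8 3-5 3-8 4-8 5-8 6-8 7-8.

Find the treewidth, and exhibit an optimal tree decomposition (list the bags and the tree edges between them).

Every bag has size at most 3, so the width is 3 − 1 = 2 and tw(G) ≤ 2. On the other hand G contains the 3-clique {0, 2, 8}. A clique must lie in a single bag of any decomposition, so no decomposition can have width below 2. Combining the bounds, tw(G) = 2.

Treewidth 2.
One such decomposition:
Bags: B1 = {2, 3, 8}  B2 = {3, 5, 8}  B3 = {2, 6, 8}  B4 = {2, 7, 8}  B5 = {0, 2, 8}  B6 = {2, 4, 8}  B7 = {1, 3, 5}
Tree: B1–B2, B1–B3, B3–B4, B4–B5, B4–B6, B2–B7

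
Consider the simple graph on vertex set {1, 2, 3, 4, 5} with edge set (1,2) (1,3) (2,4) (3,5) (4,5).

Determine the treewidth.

2

A width-2 tree decomposition is:
Bags: B1 = {2, 4, 5}  B2 = {2, 3, 5}  B3 = {1, 2, 3}
Tree: B1–B2, B2–B3
Each bag holds 3 vertices, so the decomposition has width 2, which upper-bounds the treewidth. Since 2–4–5–3–1–2 is a cycle in G, G is not acyclic. Forests are exactly the graphs of treewidth ≤ 1, so tw(G) ≥ 2. Combining the bounds, tw(G) = 2.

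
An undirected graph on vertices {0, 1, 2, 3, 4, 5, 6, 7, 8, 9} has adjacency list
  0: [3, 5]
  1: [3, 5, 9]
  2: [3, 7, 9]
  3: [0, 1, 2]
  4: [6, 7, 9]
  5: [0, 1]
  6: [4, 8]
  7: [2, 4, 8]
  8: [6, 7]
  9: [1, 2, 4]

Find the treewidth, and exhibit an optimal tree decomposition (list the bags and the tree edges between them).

The largest bag has 3 vertices, giving width 2; this decomposition certifies tw(G) ≤ 2. Since 0–5–1–3–0 is a cycle in G, G is not acyclic. Forests are exactly the graphs of treewidth ≤ 1, so tw(G) ≥ 2. Therefore the treewidth is 2.

Treewidth 2.
One such decomposition:
Bags: B1 = {0, 3, 5}  B2 = {1, 3, 5}  B3 = {1, 2, 3}  B4 = {1, 2, 9}  B5 = {2, 7, 9}  B6 = {4, 7, 9}  B7 = {4, 7, 8}  B8 = {4, 6, 8}
Tree: B1–B2, B2–B3, B3–B4, B4–B5, B5–B6, B6–B7, B7–B8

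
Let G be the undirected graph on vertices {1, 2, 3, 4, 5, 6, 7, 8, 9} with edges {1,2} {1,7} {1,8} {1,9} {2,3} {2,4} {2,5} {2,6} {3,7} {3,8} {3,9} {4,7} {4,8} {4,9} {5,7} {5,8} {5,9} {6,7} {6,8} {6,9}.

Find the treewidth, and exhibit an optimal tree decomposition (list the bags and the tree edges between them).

Treewidth 4.
One such decomposition:
Bags: B1 = {2, 5, 7, 8, 9}  B2 = {1, 2, 7, 8, 9}  B3 = {2, 3, 7, 8, 9}  B4 = {2, 6, 7, 8, 9}  B5 = {2, 4, 7, 8, 9}
Tree: B1–B2, B2–B3, B3–B4, B4–B5

Each bag holds 5 vertices, so the decomposition has width 4, which upper-bounds the treewidth. For the lower bound: the 5 vertex sets {2,5}, {1,8}, {3,7}, {9}, {6} are disjoint, each induces a connected subgraph, and every pair is joined by at least one edge of G. Contracting each set to a single vertex therefore yields K_{5} as a minor, and since treewidth is minor-monotone, tw(G) ≥ tw(K_{5}) = 4. Combining the bounds, tw(G) = 4.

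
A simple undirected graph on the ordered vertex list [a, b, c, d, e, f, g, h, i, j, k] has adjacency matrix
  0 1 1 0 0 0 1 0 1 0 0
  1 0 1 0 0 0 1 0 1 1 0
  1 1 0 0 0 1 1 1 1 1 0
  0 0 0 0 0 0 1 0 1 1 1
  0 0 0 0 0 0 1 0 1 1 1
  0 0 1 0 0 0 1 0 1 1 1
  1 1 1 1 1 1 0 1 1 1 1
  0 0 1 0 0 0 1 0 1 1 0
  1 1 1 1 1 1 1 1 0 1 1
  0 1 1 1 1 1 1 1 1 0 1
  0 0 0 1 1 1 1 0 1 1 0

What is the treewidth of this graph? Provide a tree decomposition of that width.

Each bag holds 5 vertices, so the decomposition has width 4, which upper-bounds the treewidth. Conversely, {c, g, h, i, j} is a clique of size 5, and the vertices of any clique must share a bag in every tree decomposition; so some bag has ≥ 5 vertices and tw(G) ≥ 4. The upper and lower bounds meet at 4, so that is the treewidth.

Treewidth 4.
One optimal decomposition is:
Bags: B1 = {f, g, i, j, k}  B2 = {c, f, g, i, j}  B3 = {b, c, g, i, j}  B4 = {e, g, i, j, k}  B5 = {d, g, i, j, k}  B6 = {a, b, c, g, i}  B7 = {c, g, h, i, j}
Tree: B1–B2, B2–B3, B1–B4, B1–B5, B3–B6, B3–B7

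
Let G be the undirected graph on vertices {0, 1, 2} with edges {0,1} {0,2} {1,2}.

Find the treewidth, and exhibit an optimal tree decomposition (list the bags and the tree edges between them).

Treewidth 2.
Bags: B1 = {0, 1, 2}
Tree: (single bag)

With just one bag of size 3, the width is 3 − 1 = 2, so tw(G) ≤ 2. For the lower bound, the 3 vertices {0, 1, 2} are pairwise adjacent, and any tree decomposition puts a clique entirely inside one bag — forcing width ≥ 2. Hence tw(G) = 2 exactly.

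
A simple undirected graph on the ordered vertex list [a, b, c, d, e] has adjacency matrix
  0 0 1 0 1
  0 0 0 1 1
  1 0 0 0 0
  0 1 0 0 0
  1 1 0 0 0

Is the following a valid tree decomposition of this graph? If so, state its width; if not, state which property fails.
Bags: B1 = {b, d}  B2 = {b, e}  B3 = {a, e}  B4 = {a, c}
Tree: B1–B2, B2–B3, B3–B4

Yes; width 1.

Vertex coverage: the bags together contain {a, b, c, d, e}, the full vertex set. Edge coverage: each edge of G has both endpoints in at least one bag. Running intersection: for every vertex, the bags containing it form a connected subtree. All three properties hold, so this is a valid tree decomposition of width max|bag| − 1 = 1, and hence tw(G) ≤ 1.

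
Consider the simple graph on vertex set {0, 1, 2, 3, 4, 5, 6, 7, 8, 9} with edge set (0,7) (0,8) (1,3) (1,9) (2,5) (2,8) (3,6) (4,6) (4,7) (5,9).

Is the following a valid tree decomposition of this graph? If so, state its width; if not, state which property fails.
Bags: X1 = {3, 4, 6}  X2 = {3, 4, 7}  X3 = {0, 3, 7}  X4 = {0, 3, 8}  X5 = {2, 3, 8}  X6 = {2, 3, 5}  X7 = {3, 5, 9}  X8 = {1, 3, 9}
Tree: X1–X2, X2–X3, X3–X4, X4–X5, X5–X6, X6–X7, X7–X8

Yes; width 2.

Vertex coverage: the bags together contain {0, 1, 2, 3, 4, 5, 6, 7, 8, 9}, the full vertex set. Edge coverage: each edge of G has both endpoints in at least one bag. Running intersection: for every vertex, the bags containing it form a connected subtree. All three properties hold, so this is a valid tree decomposition of width max|bag| − 1 = 2, and hence tw(G) ≤ 2.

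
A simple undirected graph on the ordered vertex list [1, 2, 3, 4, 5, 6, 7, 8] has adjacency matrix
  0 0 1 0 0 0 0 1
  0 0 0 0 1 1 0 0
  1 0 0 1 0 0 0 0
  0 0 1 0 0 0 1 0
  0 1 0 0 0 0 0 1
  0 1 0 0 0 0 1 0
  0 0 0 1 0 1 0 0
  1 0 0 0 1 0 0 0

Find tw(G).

2

A width-2 tree decomposition is:
Bags: B1 = {3, 4, 7}  B2 = {1, 3, 7}  B3 = {1, 7, 8}  B4 = {5, 7, 8}  B5 = {2, 5, 7}  B6 = {2, 6, 7}
Tree: B1–B2, B2–B3, B3–B4, B4–B5, B5–B6
Each bag holds 3 vertices, so the decomposition has width 2, which upper-bounds the treewidth. Since 7–4–3–1–8–5–2–6–7 is a cycle in G, G is not acyclic. Forests are exactly the graphs of treewidth ≤ 1, so tw(G) ≥ 2. Hence tw(G) = 2 exactly.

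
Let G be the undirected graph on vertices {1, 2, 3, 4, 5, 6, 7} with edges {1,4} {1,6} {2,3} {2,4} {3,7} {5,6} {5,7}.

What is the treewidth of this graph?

2

A width-2 tree decomposition is:
Bags: B1 = {5, 6, 7}  B2 = {3, 6, 7}  B3 = {2, 3, 6}  B4 = {2, 4, 6}  B5 = {1, 4, 6}
Tree: B1–B2, B2–B3, B3–B4, B4–B5
Each bag holds 3 vertices, so the decomposition has width 2, which upper-bounds the treewidth. Since 6–5–7–3–2–4–1–6 is a cycle in G, G is not acyclic. Forests are exactly the graphs of treewidth ≤ 1, so tw(G) ≥ 2. Combining the bounds, tw(G) = 2.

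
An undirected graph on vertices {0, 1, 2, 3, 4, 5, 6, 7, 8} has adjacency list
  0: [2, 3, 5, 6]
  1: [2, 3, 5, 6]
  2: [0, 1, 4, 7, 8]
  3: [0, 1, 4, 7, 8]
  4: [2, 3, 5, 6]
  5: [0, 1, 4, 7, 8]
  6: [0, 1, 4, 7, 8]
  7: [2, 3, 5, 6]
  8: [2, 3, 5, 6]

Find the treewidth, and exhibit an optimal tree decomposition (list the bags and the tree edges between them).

Treewidth 4.
One such decomposition:
Bags: B1 = {2, 3, 5, 6, 8}  B2 = {2, 3, 4, 5, 6}  B3 = {0, 2, 3, 5, 6}  B4 = {1, 2, 3, 5, 6}  B5 = {2, 3, 5, 6, 7}
Tree: B1–B2, B2–B3, B3–B4, B4–B5

Each bag holds 5 vertices, so the decomposition has width 4, which upper-bounds the treewidth. For the lower bound: the 5 vertex sets {2,8}, {4,5}, {0,3}, {6}, {1} are disjoint, each induces a connected subgraph, and every pair is joined by at least one edge of G. Contracting each set to a single vertex therefore yields K_{5} as a minor, and since treewidth is minor-monotone, tw(G) ≥ tw(K_{5}) = 4. The upper and lower bounds meet at 4, so that is the treewidth.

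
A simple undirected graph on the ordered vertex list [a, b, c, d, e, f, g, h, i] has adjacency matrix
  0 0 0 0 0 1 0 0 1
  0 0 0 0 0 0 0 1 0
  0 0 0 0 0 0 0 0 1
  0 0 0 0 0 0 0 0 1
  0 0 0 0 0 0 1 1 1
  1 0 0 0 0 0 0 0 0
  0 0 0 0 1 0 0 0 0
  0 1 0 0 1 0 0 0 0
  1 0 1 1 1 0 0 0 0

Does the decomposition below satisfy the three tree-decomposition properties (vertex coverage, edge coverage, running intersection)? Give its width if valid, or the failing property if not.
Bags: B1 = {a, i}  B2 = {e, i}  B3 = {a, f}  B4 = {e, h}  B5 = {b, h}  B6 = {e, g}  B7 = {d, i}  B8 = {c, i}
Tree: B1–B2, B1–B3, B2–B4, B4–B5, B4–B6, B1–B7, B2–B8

Every vertex of G appears in some bag (union = {a, b, c, d, e, f, g, h, i}); every edge is covered by a bag; and for each vertex v the set of bags containing v is connected in the bag tree. The decomposition is therefore valid. The largest bag has 2 vertices, so the width is 1.

Yes; width 1.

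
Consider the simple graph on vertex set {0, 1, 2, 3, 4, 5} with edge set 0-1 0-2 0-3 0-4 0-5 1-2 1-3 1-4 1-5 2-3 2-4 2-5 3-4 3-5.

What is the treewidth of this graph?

4

A width-4 tree decomposition is:
Bags: B1 = {0, 1, 2, 3, 4}  B2 = {0, 1, 2, 3, 5}
Tree: B1–B2
Each bag holds 5 vertices, so the decomposition has width 4, which upper-bounds the treewidth. Conversely, {0, 1, 2, 3, 4} is a clique of size 5, and the vertices of any clique must share a bag in every tree decomposition; so some bag has ≥ 5 vertices and tw(G) ≥ 4. Hence tw(G) = 4 exactly.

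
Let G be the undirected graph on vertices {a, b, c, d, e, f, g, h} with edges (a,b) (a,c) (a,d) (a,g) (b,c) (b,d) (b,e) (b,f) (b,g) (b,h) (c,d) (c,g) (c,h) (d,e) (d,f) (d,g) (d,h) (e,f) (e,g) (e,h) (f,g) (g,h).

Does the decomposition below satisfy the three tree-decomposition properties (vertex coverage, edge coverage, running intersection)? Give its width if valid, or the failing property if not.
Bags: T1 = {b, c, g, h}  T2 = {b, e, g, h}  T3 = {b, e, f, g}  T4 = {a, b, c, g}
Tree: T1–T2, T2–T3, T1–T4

No — vertex d appears in no bag.

A tree decomposition must satisfy three properties: every vertex lies in some bag; for every edge, both endpoints lie together in some bag; and for every vertex, the bags containing it form a connected subtree. Here vertex d appears in no bag, so the decomposition is invalid.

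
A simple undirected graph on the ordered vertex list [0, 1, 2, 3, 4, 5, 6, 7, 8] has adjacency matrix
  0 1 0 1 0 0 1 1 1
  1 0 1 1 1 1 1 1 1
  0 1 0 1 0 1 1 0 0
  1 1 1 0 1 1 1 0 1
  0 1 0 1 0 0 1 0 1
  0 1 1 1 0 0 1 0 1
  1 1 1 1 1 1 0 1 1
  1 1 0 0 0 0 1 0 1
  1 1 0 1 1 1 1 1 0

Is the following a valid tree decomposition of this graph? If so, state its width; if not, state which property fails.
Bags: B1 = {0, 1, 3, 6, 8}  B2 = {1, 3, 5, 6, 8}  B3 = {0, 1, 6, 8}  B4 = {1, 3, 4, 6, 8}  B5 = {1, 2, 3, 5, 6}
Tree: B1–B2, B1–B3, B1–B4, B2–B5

No — vertex 7 appears in no bag.

A tree decomposition must satisfy three properties: every vertex lies in some bag; for every edge, both endpoints lie together in some bag; and for every vertex, the bags containing it form a connected subtree. Here vertex 7 appears in no bag, so the decomposition is invalid.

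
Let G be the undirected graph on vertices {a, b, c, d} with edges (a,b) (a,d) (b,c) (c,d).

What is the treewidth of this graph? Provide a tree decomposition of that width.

Treewidth 2.
One such decomposition:
Bags: B1 = {b, c, d}  B2 = {a, b, d}
Tree: B1–B2

Each bag holds 3 vertices, so the decomposition has width 2, which upper-bounds the treewidth. For the lower bound, G contains the cycle b–c–d–a–b, so G is not a forest; only forests have treewidth ≤ 1, hence tw(G) ≥ 2. Hence tw(G) = 2 exactly.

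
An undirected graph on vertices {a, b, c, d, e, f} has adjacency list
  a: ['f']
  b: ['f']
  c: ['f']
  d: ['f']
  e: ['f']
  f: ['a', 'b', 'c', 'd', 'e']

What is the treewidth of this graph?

A width-1 tree decomposition is:
Bags: B1 = {e, f}  B2 = {d, f}  B3 = {b, f}  B4 = {a, f}  B5 = {c, f}
Tree: B1–B2, B2–B3, B3–B4, B4–B5
Each bag holds 2 vertices, so the decomposition has width 1, which upper-bounds the treewidth. Since G has at least one edge (e.g. f–e), it is not an edgeless graph, so tw(G) ≥ 1. Hence tw(G) = 1 exactly.

1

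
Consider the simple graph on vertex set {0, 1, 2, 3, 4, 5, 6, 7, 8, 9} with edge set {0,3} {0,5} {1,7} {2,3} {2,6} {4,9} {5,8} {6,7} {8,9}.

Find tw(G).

A width-1 tree decomposition is:
Bags: B1 = {4, 9}  B2 = {8, 9}  B3 = {5, 8}  B4 = {0, 5}  B5 = {0, 3}  B6 = {2, 3}  B7 = {2, 6}  B8 = {6, 7}  B9 = {1, 7}
Tree: B1–B2, B2–B3, B3–B4, B4–B5, B5–B6, B6–B7, B7–B8, B8–B9
The largest bag has 2 vertices, giving width 1; this decomposition certifies tw(G) ≤ 1. Since G has at least one edge (e.g. 4–9), it is not an edgeless graph, so tw(G) ≥ 1. Combining the bounds, tw(G) = 1.

1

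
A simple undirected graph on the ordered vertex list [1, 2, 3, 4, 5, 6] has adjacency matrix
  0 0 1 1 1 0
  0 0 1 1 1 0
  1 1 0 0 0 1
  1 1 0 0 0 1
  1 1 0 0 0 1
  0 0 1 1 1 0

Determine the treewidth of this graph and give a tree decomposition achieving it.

Treewidth 3.
Bags: B1 = {3, 4, 5, 6}  B2 = {2, 3, 4, 5}  B3 = {1, 3, 4, 5}
Tree: B1–B2, B2–B3

Each bag holds 4 vertices, so the decomposition has width 3, which upper-bounds the treewidth. For the lower bound: the 4 vertex sets {3,6}, {2,5}, {4}, {1} are disjoint, each induces a connected subgraph, and every pair is joined by at least one edge of G. Contracting each set to a single vertex therefore yields K_{4} as a minor, and since treewidth is minor-monotone, tw(G) ≥ tw(K_{4}) = 3. Hence tw(G) = 3 exactly.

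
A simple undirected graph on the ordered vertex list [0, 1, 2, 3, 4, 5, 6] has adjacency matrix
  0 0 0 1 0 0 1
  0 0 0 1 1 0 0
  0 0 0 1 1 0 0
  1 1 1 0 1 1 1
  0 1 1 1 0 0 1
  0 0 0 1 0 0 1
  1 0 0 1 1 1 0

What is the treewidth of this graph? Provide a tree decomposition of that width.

Treewidth 2.
One optimal decomposition is:
Bags: B1 = {0, 3, 6}  B2 = {3, 4, 6}  B3 = {3, 5, 6}  B4 = {2, 3, 4}  B5 = {1, 3, 4}
Tree: B1–B2, B2–B3, B2–B4, B2–B5

The largest bag has 3 vertices, giving width 2; this decomposition certifies tw(G) ≤ 2. For the lower bound, the 3 vertices {0, 3, 6} are pairwise adjacent, and any tree decomposition puts a clique entirely inside one bag — forcing width ≥ 2. The upper and lower bounds meet at 2, so that is the treewidth.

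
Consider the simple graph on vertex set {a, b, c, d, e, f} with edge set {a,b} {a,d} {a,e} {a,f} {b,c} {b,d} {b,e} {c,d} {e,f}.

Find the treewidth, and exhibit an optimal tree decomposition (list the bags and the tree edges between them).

Treewidth 2.
One such decomposition:
Bags: B1 = {a, b, e}  B2 = {a, e, f}  B3 = {a, b, d}  B4 = {b, c, d}
Tree: B1–B2, B1–B3, B3–B4

Every bag has size at most 3, so the width is 3 − 1 = 2 and tw(G) ≤ 2. Conversely, {b, c, d} is a clique of size 3, and the vertices of any clique must share a bag in every tree decomposition; so some bag has ≥ 3 vertices and tw(G) ≥ 2. Therefore the treewidth is 2.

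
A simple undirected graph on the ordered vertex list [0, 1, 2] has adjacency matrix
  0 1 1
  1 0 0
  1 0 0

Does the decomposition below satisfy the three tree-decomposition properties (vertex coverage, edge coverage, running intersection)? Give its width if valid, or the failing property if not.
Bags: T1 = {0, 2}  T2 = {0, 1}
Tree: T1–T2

Yes; width 1.

Checking the three conditions: (i) the bags cover all of {0, 1, 2}; (ii) for each edge, some bag contains both endpoints; (iii) the bags containing any fixed vertex form a subtree. All hold, so the decomposition is valid with width 2 − 1 = 1.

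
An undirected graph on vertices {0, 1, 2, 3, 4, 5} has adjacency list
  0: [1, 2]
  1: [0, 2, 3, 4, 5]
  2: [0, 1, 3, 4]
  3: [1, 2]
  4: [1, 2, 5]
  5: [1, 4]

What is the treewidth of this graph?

A width-2 tree decomposition is:
Bags: B1 = {1, 4, 5}  B2 = {1, 2, 4}  B3 = {0, 1, 2}  B4 = {1, 2, 3}
Tree: B1–B2, B2–B3, B2–B4
The largest bag has 3 vertices, giving width 2; this decomposition certifies tw(G) ≤ 2. On the other hand G contains the 3-clique {0, 1, 2}. A clique must lie in a single bag of any decomposition, so no decomposition can have width below 2. The upper and lower bounds meet at 2, so that is the treewidth.

2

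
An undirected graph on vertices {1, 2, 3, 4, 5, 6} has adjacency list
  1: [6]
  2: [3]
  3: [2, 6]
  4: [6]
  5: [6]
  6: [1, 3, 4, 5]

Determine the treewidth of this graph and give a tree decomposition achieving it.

Treewidth 1.
Bags: B1 = {5, 6}  B2 = {1, 6}  B3 = {3, 6}  B4 = {4, 6}  B5 = {2, 3}
Tree: B1–B2, B1–B3, B2–B4, B3–B5

The largest bag has 2 vertices, giving width 1; this decomposition certifies tw(G) ≤ 1. Any graph with an edge has treewidth ≥ 1, and G has the edge 5–6. Therefore the treewidth is 1.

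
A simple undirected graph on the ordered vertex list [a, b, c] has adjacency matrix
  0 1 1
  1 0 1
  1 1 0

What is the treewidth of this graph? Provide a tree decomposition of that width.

Treewidth 2.
One such decomposition:
Bags: B1 = {a, b, c}
Tree: (single bag)

A single bag containing all 3 vertices is trivially a valid decomposition of width 2. For the lower bound, the 3 vertices {a, b, c} are pairwise adjacent, and any tree decomposition puts a clique entirely inside one bag — forcing width ≥ 2. The upper and lower bounds meet at 2, so that is the treewidth.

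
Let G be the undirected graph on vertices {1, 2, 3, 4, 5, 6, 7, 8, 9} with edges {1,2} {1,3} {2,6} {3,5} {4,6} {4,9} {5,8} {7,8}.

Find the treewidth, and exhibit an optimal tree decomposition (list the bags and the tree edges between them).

The largest bag has 2 vertices, giving width 1; this decomposition certifies tw(G) ≤ 1. G has an edge, so its treewidth is at least 1. Hence tw(G) = 1 exactly.

Treewidth 1.
Bags: B1 = {4, 9}  B2 = {4, 6}  B3 = {2, 6}  B4 = {1, 2}  B5 = {1, 3}  B6 = {3, 5}  B7 = {5, 8}  B8 = {7, 8}
Tree: B1–B2, B2–B3, B3–B4, B4–B5, B5–B6, B6–B7, B7–B8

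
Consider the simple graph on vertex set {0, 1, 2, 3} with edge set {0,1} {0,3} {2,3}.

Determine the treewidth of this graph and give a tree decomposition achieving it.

Treewidth 1.
Bags: B1 = {2, 3}  B2 = {0, 3}  B3 = {0, 1}
Tree: B1–B2, B2–B3

Every bag has size at most 2, so the width is 2 − 1 = 1 and tw(G) ≤ 1. Any graph with an edge has treewidth ≥ 1, and G has the edge 2–3. Hence tw(G) = 1 exactly.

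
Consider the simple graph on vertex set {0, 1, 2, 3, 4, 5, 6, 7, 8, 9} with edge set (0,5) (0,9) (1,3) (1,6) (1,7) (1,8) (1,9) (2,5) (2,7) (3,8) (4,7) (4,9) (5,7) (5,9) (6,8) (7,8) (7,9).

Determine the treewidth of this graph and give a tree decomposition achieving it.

Every bag has size at most 3, so the width is 3 − 1 = 2 and tw(G) ≤ 2. On the other hand G contains the 3-clique {0, 5, 9}. A clique must lie in a single bag of any decomposition, so no decomposition can have width below 2. Combining the bounds, tw(G) = 2.

Treewidth 2.
Bags: B1 = {1, 7, 9}  B2 = {4, 7, 9}  B3 = {1, 7, 8}  B4 = {1, 3, 8}  B5 = {5, 7, 9}  B6 = {0, 5, 9}  B7 = {1, 6, 8}  B8 = {2, 5, 7}
Tree: B1–B2, B1–B3, B3–B4, B1–B5, B5–B6, B3–B7, B5–B8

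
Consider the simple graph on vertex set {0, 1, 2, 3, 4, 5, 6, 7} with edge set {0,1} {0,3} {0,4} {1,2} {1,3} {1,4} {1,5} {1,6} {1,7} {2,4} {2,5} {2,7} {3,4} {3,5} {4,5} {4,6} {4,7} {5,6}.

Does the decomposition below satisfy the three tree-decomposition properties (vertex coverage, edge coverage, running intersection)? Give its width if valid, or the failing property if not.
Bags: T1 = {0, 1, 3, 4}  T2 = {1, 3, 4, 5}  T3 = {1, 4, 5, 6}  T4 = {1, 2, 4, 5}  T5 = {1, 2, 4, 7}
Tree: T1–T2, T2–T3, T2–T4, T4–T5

Yes; width 3.

Every vertex of G appears in some bag (union = {0, 1, 2, 3, 4, 5, 6, 7}); every edge is covered by a bag; and for each vertex v the set of bags containing v is connected in the bag tree. The decomposition is therefore valid. The largest bag has 4 vertices, so the width is 3.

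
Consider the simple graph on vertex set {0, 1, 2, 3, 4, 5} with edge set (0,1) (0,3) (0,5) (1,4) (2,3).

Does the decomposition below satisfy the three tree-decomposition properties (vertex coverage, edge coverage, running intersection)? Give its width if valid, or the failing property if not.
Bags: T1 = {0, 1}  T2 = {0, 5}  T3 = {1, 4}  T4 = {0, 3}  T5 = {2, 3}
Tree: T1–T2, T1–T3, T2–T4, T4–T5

Checking the three conditions: (i) the bags cover all of {0, 1, 2, 3, 4, 5}; (ii) for each edge, some bag contains both endpoints; (iii) the bags containing any fixed vertex form a subtree. All hold, so the decomposition is valid with width 2 − 1 = 1.

Yes; width 1.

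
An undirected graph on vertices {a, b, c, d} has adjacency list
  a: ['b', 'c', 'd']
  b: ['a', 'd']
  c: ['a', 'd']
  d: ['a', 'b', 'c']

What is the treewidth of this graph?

A width-2 tree decomposition is:
Bags: B1 = {a, b, d}  B2 = {a, c, d}
Tree: B1–B2
The largest bag has 3 vertices, giving width 2; this decomposition certifies tw(G) ≤ 2. For the lower bound, the 3 vertices {a, c, d} are pairwise adjacent, and any tree decomposition puts a clique entirely inside one bag — forcing width ≥ 2. Therefore the treewidth is 2.

2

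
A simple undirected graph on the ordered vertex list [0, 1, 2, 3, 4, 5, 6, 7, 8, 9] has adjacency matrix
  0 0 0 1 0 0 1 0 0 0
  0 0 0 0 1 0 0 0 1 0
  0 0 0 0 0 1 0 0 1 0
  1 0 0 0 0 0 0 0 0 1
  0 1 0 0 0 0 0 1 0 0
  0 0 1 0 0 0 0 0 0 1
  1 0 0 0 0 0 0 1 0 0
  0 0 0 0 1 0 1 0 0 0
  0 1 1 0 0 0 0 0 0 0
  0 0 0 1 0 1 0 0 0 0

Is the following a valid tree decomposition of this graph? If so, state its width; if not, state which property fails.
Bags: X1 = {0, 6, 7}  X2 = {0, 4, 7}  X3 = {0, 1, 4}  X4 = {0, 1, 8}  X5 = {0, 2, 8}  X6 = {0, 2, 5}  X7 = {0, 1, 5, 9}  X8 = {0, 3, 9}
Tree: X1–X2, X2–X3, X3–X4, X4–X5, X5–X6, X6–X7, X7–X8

No — bags containing vertex 1 are not connected in the tree.

A tree decomposition must satisfy three properties: every vertex lies in some bag; for every edge, both endpoints lie together in some bag; and for every vertex, the bags containing it form a connected subtree. Here bags containing vertex 1 are not connected in the tree, so the decomposition is invalid.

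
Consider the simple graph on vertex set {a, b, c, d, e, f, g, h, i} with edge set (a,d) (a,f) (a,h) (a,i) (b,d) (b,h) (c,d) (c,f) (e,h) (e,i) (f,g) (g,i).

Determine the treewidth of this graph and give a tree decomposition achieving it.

The largest bag has 4 vertices, giving width 3; this decomposition certifies tw(G) ≤ 3. For the lower bound: the 4 vertex sets {c,f,g}, {d}, {a}, {b,e,h,i} are disjoint, each induces a connected subgraph, and every pair is joined by at least one edge of G. Contracting each set to a single vertex therefore yields K_{4} as a minor, and since treewidth is minor-monotone, tw(G) ≥ tw(K_{4}) = 3. The upper and lower bounds meet at 3, so that is the treewidth.

Treewidth 3.
One optimal decomposition is:
Bags: B1 = {c, d, f, g}  B2 = {a, d, f, g}  B3 = {a, d, g, i}  B4 = {a, b, d, i}  B5 = {a, b, h, i}  B6 = {b, e, h, i}
Tree: B1–B2, B2–B3, B3–B4, B4–B5, B5–B6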